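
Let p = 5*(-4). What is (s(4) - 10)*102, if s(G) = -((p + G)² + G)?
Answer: -27540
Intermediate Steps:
p = -20
s(G) = -G - (-20 + G)² (s(G) = -((-20 + G)² + G) = -(G + (-20 + G)²) = -G - (-20 + G)²)
(s(4) - 10)*102 = ((-1*4 - (-20 + 4)²) - 10)*102 = ((-4 - 1*(-16)²) - 10)*102 = ((-4 - 1*256) - 10)*102 = ((-4 - 256) - 10)*102 = (-260 - 10)*102 = -270*102 = -27540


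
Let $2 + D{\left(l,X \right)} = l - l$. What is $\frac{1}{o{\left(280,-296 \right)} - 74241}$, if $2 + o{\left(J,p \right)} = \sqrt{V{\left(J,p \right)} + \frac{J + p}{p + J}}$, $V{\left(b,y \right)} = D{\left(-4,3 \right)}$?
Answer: $- \frac{74243}{5512023050} - \frac{i}{5512023050} \approx -1.3469 \cdot 10^{-5} - 1.8142 \cdot 10^{-10} i$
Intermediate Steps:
$D{\left(l,X \right)} = -2$ ($D{\left(l,X \right)} = -2 + \left(l - l\right) = -2 + 0 = -2$)
$V{\left(b,y \right)} = -2$
$o{\left(J,p \right)} = -2 + i$ ($o{\left(J,p \right)} = -2 + \sqrt{-2 + \frac{J + p}{p + J}} = -2 + \sqrt{-2 + \frac{J + p}{J + p}} = -2 + \sqrt{-2 + 1} = -2 + \sqrt{-1} = -2 + i$)
$\frac{1}{o{\left(280,-296 \right)} - 74241} = \frac{1}{\left(-2 + i\right) - 74241} = \frac{1}{-74243 + i} = \frac{-74243 - i}{5512023050}$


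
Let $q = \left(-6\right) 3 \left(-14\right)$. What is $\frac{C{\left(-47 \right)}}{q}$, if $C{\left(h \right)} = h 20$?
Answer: $- \frac{235}{63} \approx -3.7302$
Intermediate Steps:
$q = 252$ ($q = \left(-18\right) \left(-14\right) = 252$)
$C{\left(h \right)} = 20 h$
$\frac{C{\left(-47 \right)}}{q} = \frac{20 \left(-47\right)}{252} = \left(-940\right) \frac{1}{252} = - \frac{235}{63}$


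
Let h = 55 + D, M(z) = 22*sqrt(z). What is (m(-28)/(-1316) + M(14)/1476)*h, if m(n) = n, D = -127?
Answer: -72/47 - 44*sqrt(14)/41 ≈ -5.5474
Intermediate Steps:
h = -72 (h = 55 - 127 = -72)
(m(-28)/(-1316) + M(14)/1476)*h = (-28/(-1316) + (22*sqrt(14))/1476)*(-72) = (-28*(-1/1316) + (22*sqrt(14))*(1/1476))*(-72) = (1/47 + 11*sqrt(14)/738)*(-72) = -72/47 - 44*sqrt(14)/41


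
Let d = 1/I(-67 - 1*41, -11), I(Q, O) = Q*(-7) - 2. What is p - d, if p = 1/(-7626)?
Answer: -2095/1437501 ≈ -0.0014574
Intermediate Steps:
I(Q, O) = -2 - 7*Q (I(Q, O) = -7*Q - 2 = -2 - 7*Q)
p = -1/7626 ≈ -0.00013113
d = 1/754 (d = 1/(-2 - 7*(-67 - 1*41)) = 1/(-2 - 7*(-67 - 41)) = 1/(-2 - 7*(-108)) = 1/(-2 + 756) = 1/754 ≈ 0.0013263)
p - d = -1/7626 - 1*1/754 = -1/7626 - 1/754 = -2095/1437501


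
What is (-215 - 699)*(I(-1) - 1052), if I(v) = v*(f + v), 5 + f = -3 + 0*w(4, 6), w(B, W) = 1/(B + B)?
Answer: 953302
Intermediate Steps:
w(B, W) = 1/(2*B)
f = -8 (f = -5 + (-3 + 0*((½)/4)) = -5 + (-3 + 0*((½)*(¼))) = -5 + (-3 + 0*(⅛)) = -5 + (-3 + 0) = -5 - 3 = -8)
I(v) = v*(-8 + v)
(-215 - 699)*(I(-1) - 1052) = (-215 - 699)*(-(-8 - 1) - 1052) = -914*(-1*(-9) - 1052) = -914*(9 - 1052) = -914*(-1043) = 953302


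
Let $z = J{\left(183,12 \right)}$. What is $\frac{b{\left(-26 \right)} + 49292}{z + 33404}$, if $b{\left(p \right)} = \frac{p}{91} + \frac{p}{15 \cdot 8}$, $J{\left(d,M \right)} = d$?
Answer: $\frac{20702429}{14106540} \approx 1.4676$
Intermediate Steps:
$z = 183$
$b{\left(p \right)} = \frac{211 p}{10920}$ ($b{\left(p \right)} = p \frac{1}{91} + \frac{p}{120} = \frac{p}{91} + p \frac{1}{120} = \frac{p}{91} + \frac{p}{120} = \frac{211 p}{10920}$)
$\frac{b{\left(-26 \right)} + 49292}{z + 33404} = \frac{\frac{211}{10920} \left(-26\right) + 49292}{183 + 33404} = \frac{- \frac{211}{420} + 49292}{33587} = \frac{20702429}{420} \cdot \frac{1}{33587} = \frac{20702429}{14106540}$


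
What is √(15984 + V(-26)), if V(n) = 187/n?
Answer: √10800322/26 ≈ 126.40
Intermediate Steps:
√(15984 + V(-26)) = √(15984 + 187/(-26)) = √(15984 + 187*(-1/26)) = √(15984 - 187/26) = √(415397/26) = √10800322/26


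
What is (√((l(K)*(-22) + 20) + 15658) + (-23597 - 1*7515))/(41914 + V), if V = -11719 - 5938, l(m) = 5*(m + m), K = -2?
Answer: -31112/24257 + √16118/24257 ≈ -1.2774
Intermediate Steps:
l(m) = 10*m (l(m) = 5*(2*m) = 10*m)
V = -17657
(√((l(K)*(-22) + 20) + 15658) + (-23597 - 1*7515))/(41914 + V) = (√(((10*(-2))*(-22) + 20) + 15658) + (-23597 - 1*7515))/(41914 - 17657) = (√((-20*(-22) + 20) + 15658) + (-23597 - 7515))/24257 = (√((440 + 20) + 15658) - 31112)*(1/24257) = (√(460 + 15658) - 31112)*(1/24257) = (√16118 - 31112)*(1/24257) = (-31112 + √16118)*(1/24257) = -31112/24257 + √16118/24257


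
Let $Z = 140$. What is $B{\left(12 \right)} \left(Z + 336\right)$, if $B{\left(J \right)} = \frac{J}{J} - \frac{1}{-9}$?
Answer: $\frac{4760}{9} \approx 528.89$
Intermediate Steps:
$B{\left(J \right)} = \frac{10}{9}$ ($B{\left(J \right)} = 1 - - \frac{1}{9} = 1 + \frac{1}{9} = \frac{10}{9}$)
$B{\left(12 \right)} \left(Z + 336\right) = \frac{10 \left(140 + 336\right)}{9} = \frac{10}{9} \cdot 476 = \frac{4760}{9}$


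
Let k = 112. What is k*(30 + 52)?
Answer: 9184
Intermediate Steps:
k*(30 + 52) = 112*(30 + 52) = 112*82 = 9184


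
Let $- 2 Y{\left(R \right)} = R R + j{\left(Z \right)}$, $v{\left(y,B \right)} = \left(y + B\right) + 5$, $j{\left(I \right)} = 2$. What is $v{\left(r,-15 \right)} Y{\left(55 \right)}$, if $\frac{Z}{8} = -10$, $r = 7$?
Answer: $\frac{9081}{2} \approx 4540.5$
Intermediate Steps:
$Z = -80$ ($Z = 8 \left(-10\right) = -80$)
$v{\left(y,B \right)} = 5 + B + y$ ($v{\left(y,B \right)} = \left(B + y\right) + 5 = 5 + B + y$)
$Y{\left(R \right)} = -1 - \frac{R^{2}}{2}$ ($Y{\left(R \right)} = - \frac{R R + 2}{2} = - \frac{R^{2} + 2}{2} = - \frac{2 + R^{2}}{2} = -1 - \frac{R^{2}}{2}$)
$v{\left(r,-15 \right)} Y{\left(55 \right)} = \left(5 - 15 + 7\right) \left(-1 - \frac{55^{2}}{2}\right) = - 3 \left(-1 - \frac{3025}{2}\right) = \left(-3\right) \left(- \frac{3027}{2}\right) = \frac{9081}{2}$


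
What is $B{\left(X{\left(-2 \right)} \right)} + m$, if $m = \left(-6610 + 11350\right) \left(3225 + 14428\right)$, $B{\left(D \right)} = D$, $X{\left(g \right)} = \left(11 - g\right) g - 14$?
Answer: $83675180$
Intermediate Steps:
$X{\left(g \right)} = -14 + g \left(11 - g\right)$ ($X{\left(g \right)} = g \left(11 - g\right) - 14 = -14 + g \left(11 - g\right)$)
$m = 83675220$ ($m = 4740 \cdot 17653 = 83675220$)
$B{\left(X{\left(-2 \right)} \right)} + m = \left(-14 - \left(-2\right)^{2} + 11 \left(-2\right)\right) + 83675220 = \left(-14 - 4 - 22\right) + 83675220 = -40 + 83675220 = 83675180$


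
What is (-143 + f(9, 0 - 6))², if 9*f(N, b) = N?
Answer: 20164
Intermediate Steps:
f(N, b) = N/9
(-143 + f(9, 0 - 6))² = (-143 + (⅑)*9)² = (-143 + 1)² = (-142)² = 20164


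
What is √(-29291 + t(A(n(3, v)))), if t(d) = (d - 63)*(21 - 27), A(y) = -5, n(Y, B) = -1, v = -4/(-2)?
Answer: I*√28883 ≈ 169.95*I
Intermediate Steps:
v = 2 (v = -4*(-½) = 2)
t(d) = 378 - 6*d (t(d) = (-63 + d)*(-6) = 378 - 6*d)
√(-29291 + t(A(n(3, v)))) = √(-29291 + (378 - 6*(-5))) = √(-29291 + (378 + 30)) = √(-29291 + 408) = √(-28883) = I*√28883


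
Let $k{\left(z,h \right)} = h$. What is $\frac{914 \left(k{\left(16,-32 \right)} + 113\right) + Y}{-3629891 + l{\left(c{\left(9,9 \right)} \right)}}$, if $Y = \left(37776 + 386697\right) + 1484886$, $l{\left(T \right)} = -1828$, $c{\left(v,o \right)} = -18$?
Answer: $- \frac{661131}{1210573} \approx -0.54613$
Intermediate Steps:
$Y = 1909359$ ($Y = 424473 + 1484886 = 1909359$)
$\frac{914 \left(k{\left(16,-32 \right)} + 113\right) + Y}{-3629891 + l{\left(c{\left(9,9 \right)} \right)}} = \frac{914 \left(-32 + 113\right) + 1909359}{-3629891 - 1828} = \frac{914 \cdot 81 + 1909359}{-3631719} = \left(74034 + 1909359\right) \left(- \frac{1}{3631719}\right) = 1983393 \left(- \frac{1}{3631719}\right) = - \frac{661131}{1210573}$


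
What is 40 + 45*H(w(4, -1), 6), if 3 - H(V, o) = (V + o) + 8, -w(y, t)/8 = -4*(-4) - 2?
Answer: 4585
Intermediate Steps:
w(y, t) = -112 (w(y, t) = -8*(-4*(-4) - 2) = -8*(16 - 2) = -8*14 = -112)
H(V, o) = -5 - V - o (H(V, o) = 3 - ((V + o) + 8) = 3 - (8 + V + o) = 3 + (-8 - V - o) = -5 - V - o)
40 + 45*H(w(4, -1), 6) = 40 + 45*(-5 - 1*(-112) - 1*6) = 40 + 45*(-5 + 112 - 6) = 40 + 45*101 = 40 + 4545 = 4585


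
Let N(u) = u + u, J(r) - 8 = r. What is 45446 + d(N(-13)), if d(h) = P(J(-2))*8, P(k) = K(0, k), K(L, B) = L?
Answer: 45446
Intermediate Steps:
J(r) = 8 + r
N(u) = 2*u
P(k) = 0
d(h) = 0 (d(h) = 0*8 = 0)
45446 + d(N(-13)) = 45446 + 0 = 45446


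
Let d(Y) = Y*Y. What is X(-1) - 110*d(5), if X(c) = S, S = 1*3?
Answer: -2747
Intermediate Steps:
S = 3
d(Y) = Y²
X(c) = 3
X(-1) - 110*d(5) = 3 - 110*5² = 3 - 110*25 = 3 - 2750 = -2747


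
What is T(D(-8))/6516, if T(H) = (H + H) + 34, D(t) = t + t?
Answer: 1/3258 ≈ 0.00030694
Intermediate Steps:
D(t) = 2*t
T(H) = 34 + 2*H (T(H) = 2*H + 34 = 34 + 2*H)
T(D(-8))/6516 = (34 + 2*(2*(-8)))/6516 = (34 + 2*(-16))*(1/6516) = (34 - 32)*(1/6516) = 2*(1/6516) = 1/3258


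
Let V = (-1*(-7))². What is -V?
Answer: -49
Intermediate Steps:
V = 49 (V = 7² = 49)
-V = -1*49 = -49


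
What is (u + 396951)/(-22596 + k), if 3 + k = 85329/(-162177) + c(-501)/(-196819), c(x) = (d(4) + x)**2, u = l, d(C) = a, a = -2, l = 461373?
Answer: -9132428587034004/240468981752627 ≈ -37.978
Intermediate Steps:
d(C) = -2
u = 461373
c(x) = (-2 + x)**2
k = -51195051311/10639838321 (k = -3 + (85329/(-162177) + (-2 - 501)**2/(-196819)) = -3 + (85329*(-1/162177) + (-503)**2*(-1/196819)) = -3 + (-28443/54059 + 253009*(-1/196819)) = -3 + (-28443/54059 - 253009/196819) = -3 - 19275536348/10639838321 = -51195051311/10639838321 ≈ -4.8116)
(u + 396951)/(-22596 + k) = (461373 + 396951)/(-22596 - 51195051311/10639838321) = 858324/(-240468981752627/10639838321) = 858324*(-10639838321/240468981752627) = -9132428587034004/240468981752627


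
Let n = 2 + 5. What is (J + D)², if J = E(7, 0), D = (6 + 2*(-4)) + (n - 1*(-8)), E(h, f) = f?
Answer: 169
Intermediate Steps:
n = 7
D = 13 (D = (6 + 2*(-4)) + (7 - 1*(-8)) = (6 - 8) + (7 + 8) = -2 + 15 = 13)
J = 0
(J + D)² = (0 + 13)² = 13² = 169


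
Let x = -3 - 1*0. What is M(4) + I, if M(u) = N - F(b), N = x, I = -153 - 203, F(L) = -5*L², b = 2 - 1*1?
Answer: -354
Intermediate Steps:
b = 1 (b = 2 - 1 = 1)
I = -356
x = -3 (x = -3 + 0 = -3)
N = -3
M(u) = 2 (M(u) = -3 - (-5)*1² = -3 - (-5) = -3 - 1*(-5) = -3 + 5 = 2)
M(4) + I = 2 - 356 = -354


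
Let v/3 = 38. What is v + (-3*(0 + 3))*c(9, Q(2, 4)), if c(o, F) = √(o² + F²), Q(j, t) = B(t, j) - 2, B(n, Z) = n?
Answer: 114 - 9*√85 ≈ 31.024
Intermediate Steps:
v = 114 (v = 3*38 = 114)
Q(j, t) = -2 + t (Q(j, t) = t - 2 = -2 + t)
c(o, F) = √(F² + o²)
v + (-3*(0 + 3))*c(9, Q(2, 4)) = 114 + (-3*(0 + 3))*√((-2 + 4)² + 9²) = 114 + (-3*3)*√(2² + 81) = 114 - 9*√(4 + 81) = 114 - 9*√85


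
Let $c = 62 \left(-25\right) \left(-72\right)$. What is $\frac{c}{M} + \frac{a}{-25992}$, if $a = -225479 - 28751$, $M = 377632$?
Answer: $\frac{1545407665}{153365796} \approx 10.077$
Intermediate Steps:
$a = -254230$ ($a = -225479 - 28751 = -254230$)
$c = 111600$ ($c = \left(-1550\right) \left(-72\right) = 111600$)
$\frac{c}{M} + \frac{a}{-25992} = \frac{111600}{377632} - \frac{254230}{-25992} = 111600 \cdot \frac{1}{377632} - - \frac{127115}{12996} = \frac{6975}{23602} + \frac{127115}{12996} = \frac{1545407665}{153365796}$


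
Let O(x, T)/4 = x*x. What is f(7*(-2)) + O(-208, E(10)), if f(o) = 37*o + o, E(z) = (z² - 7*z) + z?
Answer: 172524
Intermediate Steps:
E(z) = z² - 6*z
O(x, T) = 4*x² (O(x, T) = 4*(x*x) = 4*x²)
f(o) = 38*o
f(7*(-2)) + O(-208, E(10)) = 38*(7*(-2)) + 4*(-208)² = 38*(-14) + 4*43264 = -532 + 173056 = 172524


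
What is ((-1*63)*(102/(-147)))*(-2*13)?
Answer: -7956/7 ≈ -1136.6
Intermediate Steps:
((-1*63)*(102/(-147)))*(-2*13) = -6426*(-1)/147*(-26) = -63*(-34/49)*(-26) = (306/7)*(-26) = -7956/7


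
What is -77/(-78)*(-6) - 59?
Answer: -844/13 ≈ -64.923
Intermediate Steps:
-77/(-78)*(-6) - 59 = -77*(-1/78)*(-6) - 59 = (77/78)*(-6) - 59 = -77/13 - 59 = -844/13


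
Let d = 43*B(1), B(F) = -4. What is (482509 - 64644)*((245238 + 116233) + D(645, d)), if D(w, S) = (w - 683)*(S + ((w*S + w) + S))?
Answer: 1907868377345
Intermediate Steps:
d = -172 (d = 43*(-4) = -172)
D(w, S) = (-683 + w)*(w + 2*S + S*w) (D(w, S) = (-683 + w)*(S + ((S*w + w) + S)) = (-683 + w)*(S + ((w + S*w) + S)) = (-683 + w)*(S + (S + w + S*w)) = (-683 + w)*(w + 2*S + S*w))
(482509 - 64644)*((245238 + 116233) + D(645, d)) = (482509 - 64644)*((245238 + 116233) + (645**2 - 1366*(-172) - 683*645 - 172*645**2 - 681*(-172)*645)) = 417865*(361471 + (416025 + 234952 - 440535 - 172*416025 + 75550140)) = 417865*(361471 + (416025 + 234952 - 440535 - 71556300 + 75550140)) = 417865*(361471 + 4204282) = 417865*4565753 = 1907868377345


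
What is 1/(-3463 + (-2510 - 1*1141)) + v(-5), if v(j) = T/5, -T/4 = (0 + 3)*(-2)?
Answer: 170731/35570 ≈ 4.7999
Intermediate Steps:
T = 24 (T = -4*(0 + 3)*(-2) = -12*(-2) = -4*(-6) = 24)
v(j) = 24/5
1/(-3463 + (-2510 - 1*1141)) + v(-5) = 1/(-3463 + (-2510 - 1*1141)) + 24/5 = 1/(-3463 + (-2510 - 1141)) + 24/5 = 1/(-3463 - 3651) + 24/5 = 1/(-7114) + 24/5 = -1/7114 + 24/5 = 170731/35570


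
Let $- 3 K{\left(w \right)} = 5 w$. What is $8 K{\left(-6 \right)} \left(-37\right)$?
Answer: $-2960$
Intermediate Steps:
$K{\left(w \right)} = - \frac{5 w}{3}$
$8 K{\left(-6 \right)} \left(-37\right) = 8 \left(\left(- \frac{5}{3}\right) \left(-6\right)\right) \left(-37\right) = 8 \cdot 10 \left(-37\right) = 80 \left(-37\right) = -2960$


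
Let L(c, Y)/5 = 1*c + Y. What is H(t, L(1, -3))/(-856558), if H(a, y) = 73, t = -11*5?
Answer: -73/856558 ≈ -8.5225e-5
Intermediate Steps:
L(c, Y) = 5*Y + 5*c (L(c, Y) = 5*(1*c + Y) = 5*(c + Y) = 5*(Y + c) = 5*Y + 5*c)
t = -55
H(t, L(1, -3))/(-856558) = 73/(-856558) = 73*(-1/856558) = -73/856558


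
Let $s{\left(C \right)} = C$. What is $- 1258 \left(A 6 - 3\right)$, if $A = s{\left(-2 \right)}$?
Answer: $18870$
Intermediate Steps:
$A = -2$
$- 1258 \left(A 6 - 3\right) = - 1258 \left(\left(-2\right) 6 - 3\right) = - 1258 \left(-12 - 3\right) = \left(-1258\right) \left(-15\right) = 18870$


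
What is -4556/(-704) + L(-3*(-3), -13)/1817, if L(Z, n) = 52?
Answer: 2078715/319792 ≈ 6.5002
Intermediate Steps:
-4556/(-704) + L(-3*(-3), -13)/1817 = -4556/(-704) + 52/1817 = -4556*(-1/704) + 52*(1/1817) = 1139/176 + 52/1817 = 2078715/319792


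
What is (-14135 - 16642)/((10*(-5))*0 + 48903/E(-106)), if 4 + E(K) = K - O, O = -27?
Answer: 851497/16301 ≈ 52.236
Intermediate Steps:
E(K) = 23 + K (E(K) = -4 + (K - 1*(-27)) = -4 + (K + 27) = -4 + (27 + K) = 23 + K)
(-14135 - 16642)/((10*(-5))*0 + 48903/E(-106)) = (-14135 - 16642)/((10*(-5))*0 + 48903/(23 - 106)) = -30777/(-50*0 + 48903/(-83)) = -30777/(0 + 48903*(-1/83)) = -30777/(0 - 48903/83) = -30777/(-48903/83) = -30777*(-83/48903) = 851497/16301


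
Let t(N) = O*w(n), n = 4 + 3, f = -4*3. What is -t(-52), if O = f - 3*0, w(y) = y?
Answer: 84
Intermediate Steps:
f = -12
n = 7
O = -12 (O = -12 - 3*0 = -12 + 0 = -12)
t(N) = -84 (t(N) = -12*7 = -84)
-t(-52) = -1*(-84) = 84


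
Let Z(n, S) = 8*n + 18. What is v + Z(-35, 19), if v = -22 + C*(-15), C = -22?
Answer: 46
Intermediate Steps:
Z(n, S) = 18 + 8*n
v = 308 (v = -22 - 22*(-15) = -22 + 330 = 308)
v + Z(-35, 19) = 308 + (18 + 8*(-35)) = 308 + (18 - 280) = 308 - 262 = 46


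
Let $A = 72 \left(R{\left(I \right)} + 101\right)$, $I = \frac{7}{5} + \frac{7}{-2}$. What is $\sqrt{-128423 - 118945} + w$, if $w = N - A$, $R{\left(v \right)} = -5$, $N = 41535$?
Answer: $34623 + 2 i \sqrt{61842} \approx 34623.0 + 497.36 i$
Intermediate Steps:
$I = - \frac{21}{10}$ ($I = 7 \cdot \frac{1}{5} + 7 \left(- \frac{1}{2}\right) = \frac{7}{5} - \frac{7}{2} = - \frac{21}{10} \approx -2.1$)
$A = 6912$ ($A = 72 \left(-5 + 101\right) = 72 \cdot 96 = 6912$)
$w = 34623$ ($w = 41535 - 6912 = 34623$)
$\sqrt{-128423 - 118945} + w = \sqrt{-128423 - 118945} + 34623 = \sqrt{-247368} + 34623 = 2 i \sqrt{61842} + 34623 = 34623 + 2 i \sqrt{61842}$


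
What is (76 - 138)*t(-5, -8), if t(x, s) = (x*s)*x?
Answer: 12400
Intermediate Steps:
t(x, s) = s*x² (t(x, s) = (s*x)*x = s*x²)
(76 - 138)*t(-5, -8) = (76 - 138)*(-8*(-5)²) = -(-496)*25 = -62*(-200) = 12400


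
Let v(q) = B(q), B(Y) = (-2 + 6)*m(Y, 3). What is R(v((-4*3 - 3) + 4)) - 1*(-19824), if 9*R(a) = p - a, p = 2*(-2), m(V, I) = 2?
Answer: 59468/3 ≈ 19823.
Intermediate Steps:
B(Y) = 8 (B(Y) = (-2 + 6)*2 = 4*2 = 8)
v(q) = 8
p = -4
R(a) = -4/9 - a/9 (R(a) = (-4 - a)/9 = -4/9 - a/9)
R(v((-4*3 - 3) + 4)) - 1*(-19824) = (-4/9 - ⅑*8) - 1*(-19824) = (-4/9 - 8/9) + 19824 = -4/3 + 19824 = 59468/3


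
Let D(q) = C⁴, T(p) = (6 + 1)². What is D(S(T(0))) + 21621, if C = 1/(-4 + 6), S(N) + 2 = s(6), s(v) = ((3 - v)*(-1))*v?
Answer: 345937/16 ≈ 21621.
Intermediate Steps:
s(v) = v*(-3 + v) (s(v) = (-3 + v)*v = v*(-3 + v))
T(p) = 49 (T(p) = 7² = 49)
S(N) = 16 (S(N) = -2 + 6*(-3 + 6) = -2 + 6*3 = -2 + 18 = 16)
C = ½ (C = 1/2 = ½ ≈ 0.50000)
D(q) = 1/16 (D(q) = (½)⁴ = 1/16)
D(S(T(0))) + 21621 = 1/16 + 21621 = 345937/16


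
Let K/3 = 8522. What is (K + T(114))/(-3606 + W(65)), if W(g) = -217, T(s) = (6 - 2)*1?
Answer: -25570/3823 ≈ -6.6885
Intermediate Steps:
T(s) = 4 (T(s) = 4*1 = 4)
K = 25566 (K = 3*8522 = 25566)
(K + T(114))/(-3606 + W(65)) = (25566 + 4)/(-3606 - 217) = 25570/(-3823) = 25570*(-1/3823) = -25570/3823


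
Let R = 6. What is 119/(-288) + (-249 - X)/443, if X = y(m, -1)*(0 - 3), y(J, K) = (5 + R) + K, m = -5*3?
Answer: -115789/127584 ≈ -0.90755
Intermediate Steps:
m = -15
y(J, K) = 11 + K (y(J, K) = (5 + 6) + K = 11 + K)
X = -30 (X = (11 - 1)*(0 - 3) = 10*(-3) = -30)
119/(-288) + (-249 - X)/443 = 119/(-288) + (-249 - 1*(-30))/443 = 119*(-1/288) + (-249 + 30)*(1/443) = -119/288 - 219*1/443 = -119/288 - 219/443 = -115789/127584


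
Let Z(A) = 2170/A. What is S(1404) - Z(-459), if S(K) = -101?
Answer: -44189/459 ≈ -96.272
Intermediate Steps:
S(1404) - Z(-459) = -101 - 2170/(-459) = -101 - 2170*(-1)/459 = -101 - 1*(-2170/459) = -101 + 2170/459 = -44189/459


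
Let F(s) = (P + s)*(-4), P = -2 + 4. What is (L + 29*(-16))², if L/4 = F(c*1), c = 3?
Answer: 295936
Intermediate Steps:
P = 2
F(s) = -8 - 4*s (F(s) = (2 + s)*(-4) = -8 - 4*s)
L = -80 (L = 4*(-8 - 12) = 4*(-20) = -80)
(L + 29*(-16))² = (-80 + 29*(-16))² = (-80 - 464)² = (-544)² = 295936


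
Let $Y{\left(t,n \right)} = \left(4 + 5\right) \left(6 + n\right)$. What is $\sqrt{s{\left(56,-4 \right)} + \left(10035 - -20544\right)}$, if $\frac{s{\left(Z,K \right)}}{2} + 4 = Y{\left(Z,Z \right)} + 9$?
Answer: $\sqrt{31705} \approx 178.06$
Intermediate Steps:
$Y{\left(t,n \right)} = 54 + 9 n$ ($Y{\left(t,n \right)} = 9 \left(6 + n\right) = 54 + 9 n$)
$s{\left(Z,K \right)} = 118 + 18 Z$ ($s{\left(Z,K \right)} = -8 + 2 \left(\left(54 + 9 Z\right) + 9\right) = -8 + 2 \left(63 + 9 Z\right) = -8 + \left(126 + 18 Z\right) = 118 + 18 Z$)
$\sqrt{s{\left(56,-4 \right)} + \left(10035 - -20544\right)} = \sqrt{\left(118 + 18 \cdot 56\right) + \left(10035 - -20544\right)} = \sqrt{\left(118 + 1008\right) + \left(10035 + 20544\right)} = \sqrt{1126 + 30579} = \sqrt{31705}$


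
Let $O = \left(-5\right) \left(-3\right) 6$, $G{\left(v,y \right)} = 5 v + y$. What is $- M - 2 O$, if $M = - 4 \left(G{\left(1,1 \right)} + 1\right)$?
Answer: $-152$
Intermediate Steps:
$G{\left(v,y \right)} = y + 5 v$
$M = -28$ ($M = - 4 \left(\left(1 + 5 \cdot 1\right) + 1\right) = - 4 \left(\left(1 + 5\right) + 1\right) = - 4 \left(6 + 1\right) = \left(-4\right) 7 = -28$)
$O = 90$ ($O = 15 \cdot 6 = 90$)
$- M - 2 O = \left(-1\right) \left(-28\right) - 180 = 28 - 180 = -152$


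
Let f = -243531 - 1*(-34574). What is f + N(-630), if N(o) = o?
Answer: -209587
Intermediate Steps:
f = -208957 (f = -243531 + 34574 = -208957)
f + N(-630) = -208957 - 630 = -209587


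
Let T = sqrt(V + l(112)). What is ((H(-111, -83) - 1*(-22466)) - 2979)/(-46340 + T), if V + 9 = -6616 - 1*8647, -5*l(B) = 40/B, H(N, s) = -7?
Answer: -12637844800/30063752209 - 19480*I*sqrt(2993326)/30063752209 ≈ -0.42037 - 0.001121*I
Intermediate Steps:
l(B) = -8/B
V = -15272 (V = -9 + (-6616 - 1*8647) = -9 + (-6616 - 8647) = -9 - 15263 = -15272)
T = I*sqrt(2993326)/14 (T = sqrt(-15272 - 8/112) = sqrt(-15272 - 8*1/112) = sqrt(-15272 - 1/14) = sqrt(-213809/14) = I*sqrt(2993326)/14 ≈ 123.58*I)
((H(-111, -83) - 1*(-22466)) - 2979)/(-46340 + T) = ((-7 - 1*(-22466)) - 2979)/(-46340 + I*sqrt(2993326)/14) = ((-7 + 22466) - 2979)/(-46340 + I*sqrt(2993326)/14) = (22459 - 2979)/(-46340 + I*sqrt(2993326)/14) = 19480/(-46340 + I*sqrt(2993326)/14)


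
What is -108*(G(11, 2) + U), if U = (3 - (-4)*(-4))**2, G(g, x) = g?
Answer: -19440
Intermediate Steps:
U = 169 (U = (3 - 1*16)**2 = (3 - 16)**2 = (-13)**2 = 169)
-108*(G(11, 2) + U) = -108*(11 + 169) = -108*180 = -19440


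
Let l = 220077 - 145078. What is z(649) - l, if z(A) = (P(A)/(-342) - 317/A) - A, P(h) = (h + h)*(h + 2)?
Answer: -2889865150/36993 ≈ -78119.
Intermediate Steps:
P(h) = 2*h*(2 + h) (P(h) = (2*h)*(2 + h) = 2*h*(2 + h))
l = 74999
z(A) = -A - 317/A - A*(2 + A)/171 (z(A) = ((2*A*(2 + A))/(-342) - 317/A) - A = ((2*A*(2 + A))*(-1/342) - 317/A) - A = (-A*(2 + A)/171 - 317/A) - A = (-317/A - A*(2 + A)/171) - A = -A - 317/A - A*(2 + A)/171)
z(649) - l = (1/171)*(-54207 + 649²*(-173 - 1*649))/649 - 1*74999 = (1/171)*(1/649)*(-54207 + 421201*(-173 - 649)) - 74999 = (1/171)*(1/649)*(-54207 + 421201*(-822)) - 74999 = (1/171)*(1/649)*(-54207 - 346227222) - 74999 = (1/171)*(1/649)*(-346281429) - 74999 = -115427143/36993 - 74999 = -2889865150/36993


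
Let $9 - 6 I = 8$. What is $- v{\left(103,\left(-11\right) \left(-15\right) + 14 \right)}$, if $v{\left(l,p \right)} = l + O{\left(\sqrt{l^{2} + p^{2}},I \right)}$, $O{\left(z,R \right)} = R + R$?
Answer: $- \frac{310}{3} \approx -103.33$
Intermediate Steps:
$I = \frac{1}{6}$ ($I = \frac{3}{2} - \frac{4}{3} = \frac{1}{6} \approx 0.16667$)
$O{\left(z,R \right)} = 2 R$
$v{\left(l,p \right)} = \frac{1}{3} + l$ ($v{\left(l,p \right)} = l + 2 \cdot \frac{1}{6} = l + \frac{1}{3} = \frac{1}{3} + l$)
$- v{\left(103,\left(-11\right) \left(-15\right) + 14 \right)} = - (\frac{1}{3} + 103) = \left(-1\right) \frac{310}{3} = - \frac{310}{3}$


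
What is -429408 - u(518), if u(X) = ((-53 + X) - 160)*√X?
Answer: -429408 - 305*√518 ≈ -4.3635e+5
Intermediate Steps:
u(X) = √X*(-213 + X) (u(X) = (-213 + X)*√X = √X*(-213 + X))
-429408 - u(518) = -429408 - √518*(-213 + 518) = -429408 - √518*305 = -429408 - 305*√518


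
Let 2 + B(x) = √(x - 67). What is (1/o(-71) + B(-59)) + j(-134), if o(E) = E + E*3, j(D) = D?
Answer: -38625/284 + 3*I*√14 ≈ -136.0 + 11.225*I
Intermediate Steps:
o(E) = 4*E (o(E) = E + 3*E = 4*E)
B(x) = -2 + √(-67 + x) (B(x) = -2 + √(x - 67) = -2 + √(-67 + x))
(1/o(-71) + B(-59)) + j(-134) = (1/(4*(-71)) + (-2 + √(-67 - 59))) - 134 = (1/(-284) + (-2 + √(-126))) - 134 = (-1/284 + (-2 + 3*I*√14)) - 134 = (-569/284 + 3*I*√14) - 134 = -38625/284 + 3*I*√14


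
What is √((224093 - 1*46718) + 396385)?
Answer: 8*√8965 ≈ 757.47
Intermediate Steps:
√((224093 - 1*46718) + 396385) = √((224093 - 46718) + 396385) = √(177375 + 396385) = √573760 = 8*√8965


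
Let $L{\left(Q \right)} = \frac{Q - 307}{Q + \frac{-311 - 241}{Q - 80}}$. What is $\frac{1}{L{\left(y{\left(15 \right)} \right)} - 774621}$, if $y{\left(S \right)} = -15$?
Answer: $- \frac{873}{676213543} \approx -1.291 \cdot 10^{-6}$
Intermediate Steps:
$L{\left(Q \right)} = \frac{-307 + Q}{Q - \frac{552}{-80 + Q}}$
$\frac{1}{L{\left(y{\left(15 \right)} \right)} - 774621} = \frac{1}{\frac{-24560 - \left(-15\right)^{2} + 387 \left(-15\right)}{552 - \left(-15\right)^{2} + 80 \left(-15\right)} - 774621} = \frac{1}{\frac{-24560 - 225 - 5805}{552 - 225 - 1200} - 774621} = \frac{1}{\frac{1}{-873} \left(-30590\right) - 774621} = \frac{1}{\left(- \frac{1}{873}\right) \left(-30590\right) - 774621} = \frac{1}{\frac{30590}{873} - 774621} = \frac{1}{- \frac{676213543}{873}} = - \frac{873}{676213543}$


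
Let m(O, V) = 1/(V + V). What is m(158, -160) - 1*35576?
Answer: -11384321/320 ≈ -35576.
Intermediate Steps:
m(O, V) = 1/(2*V)
m(158, -160) - 1*35576 = (½)/(-160) - 1*35576 = (½)*(-1/160) - 35576 = -1/320 - 35576 = -11384321/320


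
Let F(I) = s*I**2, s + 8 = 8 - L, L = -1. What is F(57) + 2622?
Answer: 5871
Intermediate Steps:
s = 1 (s = -8 + (8 - 1*(-1)) = -8 + (8 + 1) = -8 + 9 = 1)
F(I) = I**2 (F(I) = 1*I**2 = I**2)
F(57) + 2622 = 57**2 + 2622 = 3249 + 2622 = 5871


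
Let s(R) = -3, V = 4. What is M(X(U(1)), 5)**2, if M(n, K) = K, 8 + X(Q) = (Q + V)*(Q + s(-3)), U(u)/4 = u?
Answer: 25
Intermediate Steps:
U(u) = 4*u
X(Q) = -8 + (-3 + Q)*(4 + Q) (X(Q) = -8 + (Q + 4)*(Q - 3) = -8 + (4 + Q)*(-3 + Q) = -8 + (-3 + Q)*(4 + Q))
M(X(U(1)), 5)**2 = 5**2 = 25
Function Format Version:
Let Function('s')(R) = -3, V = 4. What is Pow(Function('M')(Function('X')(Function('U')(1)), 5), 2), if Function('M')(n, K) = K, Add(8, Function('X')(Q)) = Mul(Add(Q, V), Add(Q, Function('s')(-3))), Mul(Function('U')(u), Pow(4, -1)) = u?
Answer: 25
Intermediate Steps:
Function('U')(u) = Mul(4, u)
Function('X')(Q) = Add(-8, Mul(Add(-3, Q), Add(4, Q))) (Function('X')(Q) = Add(-8, Mul(Add(Q, 4), Add(Q, -3))) = Add(-8, Mul(Add(4, Q), Add(-3, Q))) = Add(-8, Mul(Add(-3, Q), Add(4, Q))))
Pow(Function('M')(Function('X')(Function('U')(1)), 5), 2) = Pow(5, 2) = 25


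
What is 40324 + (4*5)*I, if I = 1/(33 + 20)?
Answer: 2137192/53 ≈ 40324.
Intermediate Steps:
I = 1/53 ≈ 0.018868
40324 + (4*5)*I = 40324 + (4*5)*(1/53) = 40324 + 20*(1/53) = 40324 + 20/53 = 2137192/53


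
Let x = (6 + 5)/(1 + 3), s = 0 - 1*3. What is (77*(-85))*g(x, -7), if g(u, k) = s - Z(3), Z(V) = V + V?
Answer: 58905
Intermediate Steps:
Z(V) = 2*V
s = -3 (s = 0 - 3 = -3)
x = 11/4 ≈ 2.7500
g(u, k) = -9 (g(u, k) = -3 - 2*3 = -3 - 1*6 = -3 - 6 = -9)
(77*(-85))*g(x, -7) = (77*(-85))*(-9) = -6545*(-9) = 58905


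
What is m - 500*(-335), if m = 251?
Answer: 167751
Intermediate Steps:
m - 500*(-335) = 251 - 500*(-335) = 251 + 167500 = 167751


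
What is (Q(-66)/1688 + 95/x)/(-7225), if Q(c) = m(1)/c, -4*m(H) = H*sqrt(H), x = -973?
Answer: 42334067/3132759537600 ≈ 1.3513e-5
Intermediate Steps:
m(H) = -H**(3/2)/4 (m(H) = -H*sqrt(H)/4 = -H**(3/2)/4)
Q(c) = -1/(4*c) (Q(c) = (-1**(3/2)/4)/c = (-1/4*1)/c = -1/(4*c))
(Q(-66)/1688 + 95/x)/(-7225) = (-1/4/(-66)/1688 + 95/(-973))/(-7225) = (-1/4*(-1/66)*(1/1688) + 95*(-1/973))*(-1/7225) = ((1/264)*(1/1688) - 95/973)*(-1/7225) = (1/445632 - 95/973)*(-1/7225) = -42334067/433599936*(-1/7225) = 42334067/3132759537600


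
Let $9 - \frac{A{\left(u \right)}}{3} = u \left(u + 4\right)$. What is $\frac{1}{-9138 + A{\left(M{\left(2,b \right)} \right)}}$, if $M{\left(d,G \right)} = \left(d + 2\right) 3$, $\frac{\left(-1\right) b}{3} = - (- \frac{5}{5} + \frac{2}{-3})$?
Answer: $- \frac{1}{9687} \approx -0.00010323$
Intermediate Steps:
$b = -5$ ($b = - 3 \left(- (- \frac{5}{5} + \frac{2}{-3})\right) = - 3 \left(- (\left(-5\right) \frac{1}{5} + 2 \left(- \frac{1}{3}\right))\right) = - 3 \left(- (-1 - \frac{2}{3})\right) = - 3 \left(\left(-1\right) \left(- \frac{5}{3}\right)\right) = \left(-3\right) \frac{5}{3} = -5$)
$M{\left(d,G \right)} = 6 + 3 d$ ($M{\left(d,G \right)} = \left(2 + d\right) 3 = 6 + 3 d$)
$A{\left(u \right)} = 27 - 3 u \left(4 + u\right)$ ($A{\left(u \right)} = 27 - 3 u \left(u + 4\right) = 27 - 3 u \left(4 + u\right)$)
$\frac{1}{-9138 + A{\left(M{\left(2,b \right)} \right)}} = \frac{1}{-9138 - \left(-27 + 3 \left(6 + 3 \cdot 2\right)^{2} + 12 \left(6 + 3 \cdot 2\right)\right)} = \frac{1}{-9138 - \left(-27 + 3 \left(6 + 6\right)^{2} + 12 \left(6 + 6\right)\right)} = \frac{1}{-9138 - \left(117 + 432\right)} = \frac{1}{-9138 - 549} = \frac{1}{-9687} = - \frac{1}{9687}$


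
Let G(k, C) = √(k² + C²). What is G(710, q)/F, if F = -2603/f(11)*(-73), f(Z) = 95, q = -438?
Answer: 10*√173986/10001 ≈ 0.41707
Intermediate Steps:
F = 10001/5 (F = -2603/95*(-73) = -2603*1/95*(-73) = -137/5*(-73) = 10001/5 ≈ 2000.2)
G(k, C) = √(C² + k²)
G(710, q)/F = √((-438)² + 710²)/(10001/5) = √(191844 + 504100)*(5/10001) = √695944*(5/10001) = (2*√173986)*(5/10001) = 10*√173986/10001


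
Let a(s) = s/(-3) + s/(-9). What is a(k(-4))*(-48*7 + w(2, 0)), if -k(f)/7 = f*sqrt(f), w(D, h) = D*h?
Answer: 25088*I/3 ≈ 8362.7*I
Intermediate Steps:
k(f) = -7*f**(3/2) (k(f) = -7*f*sqrt(f) = -7*f**(3/2))
a(s) = -4*s/9 (a(s) = s*(-1/3) + s*(-1/9) = -s/3 - s/9 = -4*s/9)
a(k(-4))*(-48*7 + w(2, 0)) = (-(-28)*(-4)**(3/2)/9)*(-48*7 + 2*0) = (-(-28)*(-8*I)/9)*(-336 + 0) = -224*I/9*(-336) = 25088*I/3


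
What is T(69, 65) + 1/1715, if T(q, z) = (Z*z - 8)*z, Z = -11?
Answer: -80596424/1715 ≈ -46995.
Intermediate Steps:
T(q, z) = z*(-8 - 11*z) (T(q, z) = (-11*z - 8)*z = (-8 - 11*z)*z = z*(-8 - 11*z))
T(69, 65) + 1/1715 = -1*65*(8 + 11*65) + 1/1715 = -1*65*(8 + 715) + 1/1715 = -1*65*723 + 1/1715 = -46995 + 1/1715 = -80596424/1715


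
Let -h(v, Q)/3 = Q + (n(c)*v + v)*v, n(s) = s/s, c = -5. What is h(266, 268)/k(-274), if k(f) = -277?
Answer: 425340/277 ≈ 1535.5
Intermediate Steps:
n(s) = 1
h(v, Q) = -6*v² - 3*Q (h(v, Q) = -3*(Q + (1*v + v)*v) = -3*(Q + (v + v)*v) = -3*(Q + (2*v)*v) = -3*(Q + 2*v²) = -6*v² - 3*Q)
h(266, 268)/k(-274) = (-6*266² - 3*268)/(-277) = (-6*70756 - 804)*(-1/277) = (-424536 - 804)*(-1/277) = -425340*(-1/277) = 425340/277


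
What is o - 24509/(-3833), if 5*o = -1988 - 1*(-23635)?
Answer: 83095496/19165 ≈ 4335.8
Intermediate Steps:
o = 21647/5 (o = (-1988 - 1*(-23635))/5 = (-1988 + 23635)/5 = (⅕)*21647 = 21647/5 ≈ 4329.4)
o - 24509/(-3833) = 21647/5 - 24509/(-3833) = 21647/5 - 24509*(-1)/3833 = 21647/5 - 1*(-24509/3833) = 21647/5 + 24509/3833 = 83095496/19165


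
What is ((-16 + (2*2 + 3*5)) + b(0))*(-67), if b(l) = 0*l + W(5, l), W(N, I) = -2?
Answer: -67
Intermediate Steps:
b(l) = -2 (b(l) = 0*l - 2 = 0 - 2 = -2)
((-16 + (2*2 + 3*5)) + b(0))*(-67) = ((-16 + (2*2 + 3*5)) - 2)*(-67) = ((-16 + (4 + 15)) - 2)*(-67) = ((-16 + 19) - 2)*(-67) = (3 - 2)*(-67) = 1*(-67) = -67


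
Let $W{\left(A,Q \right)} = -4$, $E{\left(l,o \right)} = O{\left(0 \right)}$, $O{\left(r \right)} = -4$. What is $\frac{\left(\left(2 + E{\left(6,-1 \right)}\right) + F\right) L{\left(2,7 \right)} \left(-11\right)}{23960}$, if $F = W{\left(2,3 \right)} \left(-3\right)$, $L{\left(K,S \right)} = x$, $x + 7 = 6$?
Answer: $\frac{11}{2396} \approx 0.004591$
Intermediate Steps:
$x = -1$ ($x = -7 + 6 = -1$)
$L{\left(K,S \right)} = -1$
$E{\left(l,o \right)} = -4$
$F = 12$ ($F = \left(-4\right) \left(-3\right) = 12$)
$\frac{\left(\left(2 + E{\left(6,-1 \right)}\right) + F\right) L{\left(2,7 \right)} \left(-11\right)}{23960} = \frac{\left(\left(2 - 4\right) + 12\right) \left(-1\right) \left(-11\right)}{23960} = \left(-2 + 12\right) \left(-1\right) \left(-11\right) \frac{1}{23960} = 10 \left(-1\right) \left(-11\right) \frac{1}{23960} = \left(-10\right) \left(-11\right) \frac{1}{23960} = 110 \cdot \frac{1}{23960} = \frac{11}{2396}$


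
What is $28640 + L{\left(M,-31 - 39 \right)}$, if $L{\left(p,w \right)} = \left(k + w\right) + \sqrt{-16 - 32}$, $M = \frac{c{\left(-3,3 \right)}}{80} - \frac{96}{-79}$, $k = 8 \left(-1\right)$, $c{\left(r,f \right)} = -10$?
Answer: $28562 + 4 i \sqrt{3} \approx 28562.0 + 6.9282 i$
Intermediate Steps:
$k = -8$
$M = \frac{689}{632}$ ($M = - \frac{10}{80} - \frac{96}{-79} = \left(-10\right) \frac{1}{80} - - \frac{96}{79} = - \frac{1}{8} + \frac{96}{79} = \frac{689}{632} \approx 1.0902$)
$L{\left(p,w \right)} = -8 + w + 4 i \sqrt{3}$ ($L{\left(p,w \right)} = \left(-8 + w\right) + \sqrt{-16 - 32} = \left(-8 + w\right) + \sqrt{-48} = \left(-8 + w\right) + 4 i \sqrt{3} = -8 + w + 4 i \sqrt{3}$)
$28640 + L{\left(M,-31 - 39 \right)} = 28640 - \left(78 - 4 i \sqrt{3}\right) = 28562 + 4 i \sqrt{3}$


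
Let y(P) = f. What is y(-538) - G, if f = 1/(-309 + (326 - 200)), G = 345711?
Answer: -63265114/183 ≈ -3.4571e+5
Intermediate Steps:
f = -1/183 (f = 1/(-309 + 126) = 1/(-183) = -1/183 ≈ -0.0054645)
y(P) = -1/183
y(-538) - G = -1/183 - 1*345711 = -1/183 - 345711 = -63265114/183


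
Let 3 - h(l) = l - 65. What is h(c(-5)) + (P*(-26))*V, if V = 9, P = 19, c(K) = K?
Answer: -4373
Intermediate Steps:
h(l) = 68 - l (h(l) = 3 - (l - 65) = 3 - (-65 + l) = 3 + (65 - l) = 68 - l)
h(c(-5)) + (P*(-26))*V = (68 - 1*(-5)) + (19*(-26))*9 = (68 + 5) - 494*9 = 73 - 4446 = -4373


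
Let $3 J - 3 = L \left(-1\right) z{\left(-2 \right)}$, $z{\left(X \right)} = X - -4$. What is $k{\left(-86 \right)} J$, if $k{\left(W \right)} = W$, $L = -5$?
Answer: $- \frac{1118}{3} \approx -372.67$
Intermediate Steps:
$z{\left(X \right)} = 4 + X$ ($z{\left(X \right)} = X + 4 = 4 + X$)
$J = \frac{13}{3}$ ($J = 1 + \frac{\left(-5\right) \left(-1\right) \left(4 - 2\right)}{3} = 1 + \frac{5 \cdot 2}{3} = 1 + \frac{1}{3} \cdot 10 = 1 + \frac{10}{3} = \frac{13}{3} \approx 4.3333$)
$k{\left(-86 \right)} J = \left(-86\right) \frac{13}{3} = - \frac{1118}{3}$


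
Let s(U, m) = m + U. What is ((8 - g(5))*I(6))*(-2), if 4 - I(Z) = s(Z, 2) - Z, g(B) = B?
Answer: -12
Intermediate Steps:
s(U, m) = U + m
I(Z) = 2 (I(Z) = 4 - ((Z + 2) - Z) = 4 - ((2 + Z) - Z) = 4 - 1*2 = 4 - 2 = 2)
((8 - g(5))*I(6))*(-2) = ((8 - 1*5)*2)*(-2) = ((8 - 5)*2)*(-2) = (3*2)*(-2) = 6*(-2) = -12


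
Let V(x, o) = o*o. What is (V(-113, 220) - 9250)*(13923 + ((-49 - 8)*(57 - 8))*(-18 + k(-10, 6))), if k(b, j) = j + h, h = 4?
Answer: 1419853050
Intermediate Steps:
V(x, o) = o**2
k(b, j) = 4 + j (k(b, j) = j + 4 = 4 + j)
(V(-113, 220) - 9250)*(13923 + ((-49 - 8)*(57 - 8))*(-18 + k(-10, 6))) = (220**2 - 9250)*(13923 + ((-49 - 8)*(57 - 8))*(-18 + (4 + 6))) = (48400 - 9250)*(13923 + (-57*49)*(-18 + 10)) = 39150*(13923 - 2793*(-8)) = 39150*(13923 + 22344) = 39150*36267 = 1419853050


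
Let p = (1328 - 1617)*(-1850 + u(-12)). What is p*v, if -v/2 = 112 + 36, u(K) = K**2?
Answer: -145938064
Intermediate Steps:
p = 493034 (p = (1328 - 1617)*(-1850 + (-12)**2) = -289*(-1850 + 144) = -289*(-1706) = 493034)
v = -296 (v = -2*(112 + 36) = -2*148 = -296)
p*v = 493034*(-296) = -145938064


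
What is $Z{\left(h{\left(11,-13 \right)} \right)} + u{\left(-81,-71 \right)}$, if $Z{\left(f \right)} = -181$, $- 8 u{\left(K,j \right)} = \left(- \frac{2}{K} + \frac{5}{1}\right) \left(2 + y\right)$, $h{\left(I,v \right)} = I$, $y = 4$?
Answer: $- \frac{19955}{108} \approx -184.77$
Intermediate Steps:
$u{\left(K,j \right)} = - \frac{15}{4} + \frac{3}{2 K}$ ($u{\left(K,j \right)} = - \frac{\left(- \frac{2}{K} + \frac{5}{1}\right) \left(2 + 4\right)}{8} = - \frac{\left(- \frac{2}{K} + 5 \cdot 1\right) 6}{8} = - \frac{\left(- \frac{2}{K} + 5\right) 6}{8} = - \frac{\left(5 - \frac{2}{K}\right) 6}{8} = - \frac{30 - \frac{12}{K}}{8} = - \frac{15}{4} + \frac{3}{2 K}$)
$Z{\left(h{\left(11,-13 \right)} \right)} + u{\left(-81,-71 \right)} = -181 + \frac{3 \left(2 - -405\right)}{4 \left(-81\right)} = -181 + \frac{3}{4} \left(- \frac{1}{81}\right) \left(2 + 405\right) = -181 + \frac{3}{4} \left(- \frac{1}{81}\right) 407 = -181 - \frac{407}{108} = - \frac{19955}{108}$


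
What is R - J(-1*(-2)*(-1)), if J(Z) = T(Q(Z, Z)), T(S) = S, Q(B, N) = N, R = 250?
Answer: 252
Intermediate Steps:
J(Z) = Z
R - J(-1*(-2)*(-1)) = 250 - (-1*(-2))*(-1) = 250 - 2*(-1) = 250 - 1*(-2) = 250 + 2 = 252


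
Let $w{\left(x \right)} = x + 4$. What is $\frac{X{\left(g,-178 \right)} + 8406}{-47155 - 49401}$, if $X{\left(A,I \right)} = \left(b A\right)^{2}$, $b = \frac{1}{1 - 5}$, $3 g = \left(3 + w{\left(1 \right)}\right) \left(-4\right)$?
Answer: $- \frac{37859}{434502} \approx -0.087132$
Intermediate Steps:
$w{\left(x \right)} = 4 + x$
$g = - \frac{32}{3}$ ($g = \frac{\left(3 + \left(4 + 1\right)\right) \left(-4\right)}{3} = \frac{\left(3 + 5\right) \left(-4\right)}{3} = \frac{8 \left(-4\right)}{3} = \frac{1}{3} \left(-32\right) = - \frac{32}{3} \approx -10.667$)
$b = - \frac{1}{4}$ ($b = \frac{1}{-4} = - \frac{1}{4} \approx -0.25$)
$X{\left(A,I \right)} = \frac{A^{2}}{16}$ ($X{\left(A,I \right)} = \left(- \frac{A}{4}\right)^{2} = \frac{A^{2}}{16}$)
$\frac{X{\left(g,-178 \right)} + 8406}{-47155 - 49401} = \frac{\frac{\left(- \frac{32}{3}\right)^{2}}{16} + 8406}{-47155 - 49401} = \frac{\frac{1}{16} \cdot \frac{1024}{9} + 8406}{-96556} = \left(\frac{64}{9} + 8406\right) \left(- \frac{1}{96556}\right) = \frac{75718}{9} \left(- \frac{1}{96556}\right) = - \frac{37859}{434502}$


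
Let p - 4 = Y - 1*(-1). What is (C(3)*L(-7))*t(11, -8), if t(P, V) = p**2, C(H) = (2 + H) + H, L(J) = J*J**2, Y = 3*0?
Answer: -68600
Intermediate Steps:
Y = 0
L(J) = J**3
p = 5 (p = 4 + (0 - 1*(-1)) = 4 + (0 + 1) = 4 + 1 = 5)
C(H) = 2 + 2*H
t(P, V) = 25 (t(P, V) = 5**2 = 25)
(C(3)*L(-7))*t(11, -8) = ((2 + 2*3)*(-7)**3)*25 = ((2 + 6)*(-343))*25 = (8*(-343))*25 = -2744*25 = -68600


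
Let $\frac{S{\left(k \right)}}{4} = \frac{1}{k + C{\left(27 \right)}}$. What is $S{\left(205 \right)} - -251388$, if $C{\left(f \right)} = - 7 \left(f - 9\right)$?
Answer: $\frac{19859656}{79} \approx 2.5139 \cdot 10^{5}$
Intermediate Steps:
$C{\left(f \right)} = 63 - 7 f$ ($C{\left(f \right)} = - 7 \left(-9 + f\right) = 63 - 7 f$)
$S{\left(k \right)} = \frac{4}{-126 + k}$ ($S{\left(k \right)} = \frac{4}{k + \left(63 - 189\right)} = \frac{4}{k - 126} = \frac{4}{-126 + k}$)
$S{\left(205 \right)} - -251388 = \frac{4}{-126 + 205} - -251388 = \frac{4}{79} + 251388 = \frac{19859656}{79}$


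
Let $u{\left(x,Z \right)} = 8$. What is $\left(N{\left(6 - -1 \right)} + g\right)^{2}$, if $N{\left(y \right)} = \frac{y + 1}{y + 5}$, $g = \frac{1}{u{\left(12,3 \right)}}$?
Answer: $\frac{361}{576} \approx 0.62674$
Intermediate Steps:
$g = \frac{1}{8} \approx 0.125$
$N{\left(y \right)} = \frac{1 + y}{5 + y}$
$\left(N{\left(6 - -1 \right)} + g\right)^{2} = \left(\frac{1 + \left(6 - -1\right)}{5 + \left(6 - -1\right)} + \frac{1}{8}\right)^{2} = \left(\frac{1 + \left(6 + 1\right)}{5 + \left(6 + 1\right)} + \frac{1}{8}\right)^{2} = \left(\frac{1 + 7}{5 + 7} + \frac{1}{8}\right)^{2} = \left(\frac{1}{12} \cdot 8 + \frac{1}{8}\right)^{2} = \left(\frac{2}{3} + \frac{1}{8}\right)^{2} = \left(\frac{19}{24}\right)^{2} = \frac{361}{576}$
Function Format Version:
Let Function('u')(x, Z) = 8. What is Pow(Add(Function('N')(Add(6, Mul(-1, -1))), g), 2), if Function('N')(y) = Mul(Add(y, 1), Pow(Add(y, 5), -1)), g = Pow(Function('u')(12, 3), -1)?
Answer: Rational(361, 576) ≈ 0.62674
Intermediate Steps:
g = Rational(1, 8) (g = Pow(8, -1) = Rational(1, 8) ≈ 0.12500)
Function('N')(y) = Mul(Pow(Add(5, y), -1), Add(1, y)) (Function('N')(y) = Mul(Add(1, y), Pow(Add(5, y), -1)) = Mul(Pow(Add(5, y), -1), Add(1, y)))
Pow(Add(Function('N')(Add(6, Mul(-1, -1))), g), 2) = Pow(Add(Mul(Pow(Add(5, Add(6, Mul(-1, -1))), -1), Add(1, Add(6, Mul(-1, -1)))), Rational(1, 8)), 2) = Pow(Add(Mul(Pow(Add(5, Add(6, 1)), -1), Add(1, Add(6, 1))), Rational(1, 8)), 2) = Pow(Add(Mul(Pow(Add(5, 7), -1), Add(1, 7)), Rational(1, 8)), 2) = Pow(Add(Mul(Pow(12, -1), 8), Rational(1, 8)), 2) = Pow(Add(Mul(Rational(1, 12), 8), Rational(1, 8)), 2) = Pow(Add(Rational(2, 3), Rational(1, 8)), 2) = Pow(Rational(19, 24), 2) = Rational(361, 576)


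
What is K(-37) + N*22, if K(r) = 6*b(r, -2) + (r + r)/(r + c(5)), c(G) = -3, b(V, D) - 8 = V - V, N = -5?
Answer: -1203/20 ≈ -60.150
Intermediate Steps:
b(V, D) = 8 (b(V, D) = 8 + (V - V) = 8 + 0 = 8)
K(r) = 48 + 2*r/(-3 + r) (K(r) = 6*8 + (r + r)/(r - 3) = 48 + (2*r)/(-3 + r) = 48 + 2*r/(-3 + r))
K(-37) + N*22 = 2*(-72 + 25*(-37))/(-3 - 37) - 5*22 = 2*(-72 - 925)/(-40) - 110 = 2*(-1/40)*(-997) - 110 = 997/20 - 110 = -1203/20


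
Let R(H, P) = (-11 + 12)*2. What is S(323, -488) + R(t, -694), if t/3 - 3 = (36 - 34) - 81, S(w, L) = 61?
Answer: 63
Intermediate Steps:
t = -228 (t = 9 + 3*((36 - 34) - 81) = 9 + 3*(2 - 81) = 9 + 3*(-79) = 9 - 237 = -228)
R(H, P) = 2 (R(H, P) = 1*2 = 2)
S(323, -488) + R(t, -694) = 61 + 2 = 63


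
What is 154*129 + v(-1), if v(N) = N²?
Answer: 19867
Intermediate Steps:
154*129 + v(-1) = 154*129 + (-1)² = 19866 + 1 = 19867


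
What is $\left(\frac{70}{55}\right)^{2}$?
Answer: $\frac{196}{121} \approx 1.6198$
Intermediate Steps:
$\left(\frac{70}{55}\right)^{2} = \left(70 \cdot \frac{1}{55}\right)^{2} = \left(\frac{14}{11}\right)^{2} = \frac{196}{121}$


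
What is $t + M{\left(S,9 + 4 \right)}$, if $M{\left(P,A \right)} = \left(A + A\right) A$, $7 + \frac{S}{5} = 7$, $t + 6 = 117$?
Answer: $449$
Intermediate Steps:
$t = 111$ ($t = -6 + 117 = 111$)
$S = 0$ ($S = -35 + 5 \cdot 7 = -35 + 35 = 0$)
$M{\left(P,A \right)} = 2 A^{2}$ ($M{\left(P,A \right)} = 2 A A = 2 A^{2}$)
$t + M{\left(S,9 + 4 \right)} = 111 + 2 \left(9 + 4\right)^{2} = 111 + 2 \cdot 13^{2} = 111 + 2 \cdot 169 = 111 + 338 = 449$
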